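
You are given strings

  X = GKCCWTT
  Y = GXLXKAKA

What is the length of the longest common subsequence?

Match G (X #1, Y #1) → K (X #2, Y #7) — 2 characters in the same relative order in both, and the DP table's final entry dp[7][8] is also 2, so no common subsequence is longer.

2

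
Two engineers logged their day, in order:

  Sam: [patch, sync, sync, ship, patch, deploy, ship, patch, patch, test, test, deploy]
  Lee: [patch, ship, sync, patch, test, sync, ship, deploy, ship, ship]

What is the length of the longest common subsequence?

One common subsequence of length 6: patch at Sam[1]=Lee[1], sync at Sam[2]=Lee[3], sync at Sam[3]=Lee[6], ship at Sam[4]=Lee[7], deploy at Sam[6]=Lee[8], ship at Sam[7]=Lee[10]. Since dp[12][10] = 6, nothing longer is possible.

6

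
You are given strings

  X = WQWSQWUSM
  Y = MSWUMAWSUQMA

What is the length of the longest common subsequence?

5

Taking W at X[1]=Y[3], then W at X[3]=Y[7], then S at X[4]=Y[8], then Q at X[5]=Y[10], then M at X[9]=Y[11] gives a common subsequence of length 5. Since dp[9][12] = 5, nothing longer is possible.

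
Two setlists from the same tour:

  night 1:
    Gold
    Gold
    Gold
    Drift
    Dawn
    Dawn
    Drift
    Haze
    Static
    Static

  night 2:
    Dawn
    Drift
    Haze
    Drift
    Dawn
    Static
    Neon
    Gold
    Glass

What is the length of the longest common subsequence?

4

Taking Dawn (night 1 #6, night 2 #1), Drift (night 1 #7, night 2 #2), Haze (night 1 #8, night 2 #3), Static (night 1 #9, night 2 #6) gives a common subsequence of length 4, and the DP table's final entry dp[10][9] is also 4, so no common subsequence is longer.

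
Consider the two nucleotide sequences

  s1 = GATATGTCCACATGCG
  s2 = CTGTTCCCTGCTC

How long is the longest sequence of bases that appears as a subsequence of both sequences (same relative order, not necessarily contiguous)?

Pick G at s1[1]=s2[3] → T at s1[5]=s2[4] → T at s1[7]=s2[5] → C at s1[8]=s2[6] → C at s1[9]=s2[7] → C at s1[11]=s2[8] → T at s1[13]=s2[9] → G at s1[14]=s2[10] → C at s1[15]=s2[13]; all 9 bases appear in both, in order. dp[16][13] = 9 confirms this is the maximum.

9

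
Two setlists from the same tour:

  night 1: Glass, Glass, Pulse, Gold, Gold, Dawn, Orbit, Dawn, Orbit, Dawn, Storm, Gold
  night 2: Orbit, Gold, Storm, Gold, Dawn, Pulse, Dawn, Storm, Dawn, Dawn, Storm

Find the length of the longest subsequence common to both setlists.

Taking Gold [4,2]; then Gold [5,4]; then Dawn [6,7]; then Dawn [8,9]; then Dawn [10,10]; then Storm [11,11] gives a common subsequence of length 6. dp[12][11] = 6 confirms this is the maximum.

6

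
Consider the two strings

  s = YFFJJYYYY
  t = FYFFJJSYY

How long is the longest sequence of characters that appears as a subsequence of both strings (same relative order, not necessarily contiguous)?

7

One common subsequence of length 7: Y (s #1, t #2); then F (s #2, t #3); then F (s #3, t #4); then J (s #4, t #5); then J (s #5, t #6); then Y (s #8, t #8); then Y (s #9, t #9). The LCS DP gives dp[9][9] = 7, so this is optimal.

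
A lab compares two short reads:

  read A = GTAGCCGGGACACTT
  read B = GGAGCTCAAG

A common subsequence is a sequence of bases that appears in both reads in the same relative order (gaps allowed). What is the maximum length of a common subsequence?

Match G [1,2]; then A [3,3]; then G [4,4]; then C [5,5]; then C [6,7]; then A [10,8]; then A [12,9] — 7 bases in the same relative order in both. Since dp[15][10] = 7, nothing longer is possible.

7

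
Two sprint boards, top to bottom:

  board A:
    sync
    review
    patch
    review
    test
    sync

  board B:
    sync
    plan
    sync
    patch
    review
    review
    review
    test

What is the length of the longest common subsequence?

4

One common subsequence of length 4: sync [1,3], then review [2,6], then review [4,7], then test [5,8]. dp[6][8] = 4 confirms this is the maximum.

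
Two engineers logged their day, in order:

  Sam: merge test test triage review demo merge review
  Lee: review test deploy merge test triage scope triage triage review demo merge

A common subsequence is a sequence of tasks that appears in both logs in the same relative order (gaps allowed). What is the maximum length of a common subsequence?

6

Taking merge [1,4], then test [2,5], then triage [4,9], then review [5,10], then demo [6,11], then merge [7,12] gives a common subsequence of length 6. dp[8][12] = 6 confirms this is the maximum.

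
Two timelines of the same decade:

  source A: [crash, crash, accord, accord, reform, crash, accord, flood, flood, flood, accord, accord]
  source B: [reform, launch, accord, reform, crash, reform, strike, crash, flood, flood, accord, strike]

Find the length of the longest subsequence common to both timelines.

6

One common subsequence of length 6: crash at source A[2]=source B[5], then reform at source A[5]=source B[6], then crash at source A[6]=source B[8], then flood at source A[9]=source B[9], then flood at source A[10]=source B[10], then accord at source A[11]=source B[11], and the DP table's final entry dp[12][12] is also 6, so no common subsequence is longer.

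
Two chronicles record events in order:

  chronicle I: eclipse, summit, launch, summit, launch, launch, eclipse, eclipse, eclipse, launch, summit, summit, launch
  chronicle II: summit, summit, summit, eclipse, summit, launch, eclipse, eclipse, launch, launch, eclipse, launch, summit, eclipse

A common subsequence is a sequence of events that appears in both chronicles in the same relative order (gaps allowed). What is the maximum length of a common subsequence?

8

One common subsequence of length 8: eclipse (chronicle I #1, chronicle II #4), summit (chronicle I #2, chronicle II #5), launch (chronicle I #3, chronicle II #6), launch (chronicle I #5, chronicle II #9), launch (chronicle I #6, chronicle II #10), eclipse (chronicle I #9, chronicle II #11), launch (chronicle I #10, chronicle II #12), summit (chronicle I #11, chronicle II #13). The LCS DP gives dp[13][14] = 8, so this is optimal.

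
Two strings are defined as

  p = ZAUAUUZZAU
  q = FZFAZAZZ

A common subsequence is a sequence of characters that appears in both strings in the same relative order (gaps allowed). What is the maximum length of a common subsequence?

One common subsequence of length 5: Z (p #1, q #2), then A (p #2, q #4), then A (p #4, q #6), then Z (p #7, q #7), then Z (p #8, q #8). The LCS DP gives dp[10][8] = 5, so this is optimal.

5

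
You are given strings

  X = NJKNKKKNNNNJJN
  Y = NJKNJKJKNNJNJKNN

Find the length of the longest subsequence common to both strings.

Match N (X #1, Y #1), J (X #2, Y #2), K (X #3, Y #3), N (X #4, Y #4), K (X #5, Y #6), K (X #7, Y #8), N (X #8, Y #9), N (X #9, Y #10), N (X #10, Y #12), N (X #11, Y #15), N (X #14, Y #16) — 11 characters in the same relative order in both. dp[14][16] = 11 confirms this is the maximum.

11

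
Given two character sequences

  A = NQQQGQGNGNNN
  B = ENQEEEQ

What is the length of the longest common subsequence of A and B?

Pick N [1,2] → Q [2,3] → Q [6,7]; all 3 characters appear in both, in order. dp[12][7] = 3 confirms this is the maximum.

3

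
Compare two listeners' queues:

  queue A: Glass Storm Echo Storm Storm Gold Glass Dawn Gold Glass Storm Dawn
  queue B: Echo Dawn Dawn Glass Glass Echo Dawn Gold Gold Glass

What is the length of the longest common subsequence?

Taking Glass at queue A[1]=queue B[5]; then Echo at queue A[3]=queue B[6]; then Gold at queue A[6]=queue B[8]; then Gold at queue A[9]=queue B[9]; then Glass at queue A[10]=queue B[10] gives a common subsequence of length 5. The LCS DP gives dp[12][10] = 5, so this is optimal.

5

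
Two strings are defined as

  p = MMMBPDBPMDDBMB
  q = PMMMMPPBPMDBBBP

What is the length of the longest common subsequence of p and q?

10

Taking M at p[1]=q[3], M at p[2]=q[4], M at p[3]=q[5], P at p[5]=q[7], B at p[7]=q[8], P at p[8]=q[9], M at p[9]=q[10], D at p[10]=q[11], B at p[12]=q[13], B at p[14]=q[14] gives a common subsequence of length 10. dp[14][15] = 10 confirms this is the maximum.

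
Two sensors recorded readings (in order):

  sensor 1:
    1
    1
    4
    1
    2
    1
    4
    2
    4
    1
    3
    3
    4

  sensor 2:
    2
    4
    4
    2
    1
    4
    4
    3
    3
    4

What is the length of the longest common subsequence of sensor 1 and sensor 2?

8

Pick 4 at sensor 1[3]=sensor 2[3], 2 at sensor 1[5]=sensor 2[4], 1 at sensor 1[6]=sensor 2[5], 4 at sensor 1[7]=sensor 2[6], 4 at sensor 1[9]=sensor 2[7], 3 at sensor 1[11]=sensor 2[8], 3 at sensor 1[12]=sensor 2[9], 4 at sensor 1[13]=sensor 2[10]; all 8 values appear in both, in order, and the DP table's final entry dp[13][10] is also 8, so no common subsequence is longer.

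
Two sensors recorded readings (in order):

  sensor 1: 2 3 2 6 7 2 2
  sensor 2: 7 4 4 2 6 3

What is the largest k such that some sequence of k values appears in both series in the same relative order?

Match 2 at sensor 1[1]=sensor 2[4], 3 at sensor 1[2]=sensor 2[6] — 2 values in the same relative order in both, and the DP table's final entry dp[7][6] is also 2, so no common subsequence is longer.

2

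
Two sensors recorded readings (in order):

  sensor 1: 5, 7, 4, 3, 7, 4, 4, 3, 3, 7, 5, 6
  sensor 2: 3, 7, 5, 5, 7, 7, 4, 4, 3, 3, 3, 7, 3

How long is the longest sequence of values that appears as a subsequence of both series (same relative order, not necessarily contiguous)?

Pick 5 [1,4]; then 7 [2,5]; then 7 [5,6]; then 4 [6,7]; then 4 [7,8]; then 3 [8,10]; then 3 [9,11]; then 7 [10,12]; all 8 values appear in both, in order. Since dp[12][13] = 8, nothing longer is possible.

8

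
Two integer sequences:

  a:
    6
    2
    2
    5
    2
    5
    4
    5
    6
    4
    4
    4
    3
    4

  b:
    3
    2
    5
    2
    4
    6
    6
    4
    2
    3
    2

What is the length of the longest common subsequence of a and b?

Pick 2 (a #3, b #2), 5 (a #4, b #3), 2 (a #5, b #4), 4 (a #7, b #5), 6 (a #9, b #7), 4 (a #10, b #8), 3 (a #13, b #10); all 7 values appear in both, in order. dp[14][11] = 7 confirms this is the maximum.

7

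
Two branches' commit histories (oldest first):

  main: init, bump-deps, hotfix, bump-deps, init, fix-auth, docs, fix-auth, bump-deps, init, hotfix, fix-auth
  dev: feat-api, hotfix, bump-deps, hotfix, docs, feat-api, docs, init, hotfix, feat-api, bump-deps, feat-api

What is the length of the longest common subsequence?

One common subsequence of length 5: bump-deps [2,3]; then hotfix [3,4]; then docs [7,7]; then init [10,8]; then hotfix [11,9], and the DP table's final entry dp[12][12] is also 5, so no common subsequence is longer.

5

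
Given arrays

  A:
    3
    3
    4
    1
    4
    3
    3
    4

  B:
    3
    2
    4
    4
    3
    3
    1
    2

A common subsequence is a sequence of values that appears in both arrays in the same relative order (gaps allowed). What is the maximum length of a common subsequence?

Let dp[i][j] be the LCS length of the first i values of A and the first j values of B. dp[i][j] = dp[i-1][j-1]+1 when the i-th and j-th values match, else max(dp[i-1][j], dp[i][j-1]).
    ·  3  2  4  4  3  3  1  2
 ·  0  0  0  0  0  0  0  0  0
 3  0  1  1  1  1  1  1  1  1
 3  0  1  1  1  1  2  2  2  2
 4  0  1  1  2  2  2  2  2  2
 1  0  1  1  2  2  2  2  3  3
 4  0  1  1  2  3  3  3  3  3
 3  0  1  1  2  3  4  4  4  4
 3  0  1  1  2  3  4  5  5  5
 4  0  1  1  2  3  4  5  5  5
dp[8][8] = 5. One LCS (by backtracking along matches): 3, 4, 4, 3, 3.

5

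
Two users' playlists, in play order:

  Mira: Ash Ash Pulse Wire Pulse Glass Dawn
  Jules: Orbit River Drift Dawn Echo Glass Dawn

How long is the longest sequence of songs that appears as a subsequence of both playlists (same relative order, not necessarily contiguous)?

Match Glass at Mira[6]=Jules[6], then Dawn at Mira[7]=Jules[7] — 2 songs in the same relative order in both, and the DP table's final entry dp[7][7] is also 2, so no common subsequence is longer.

2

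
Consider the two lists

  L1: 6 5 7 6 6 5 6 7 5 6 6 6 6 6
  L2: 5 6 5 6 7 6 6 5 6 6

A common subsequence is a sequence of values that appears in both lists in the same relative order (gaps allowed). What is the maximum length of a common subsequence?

Let dp[i][j] be the LCS length of the first i values of L1 and the first j values of L2. dp[i][j] = dp[i-1][j-1]+1 when the i-th and j-th values match, else max(dp[i-1][j], dp[i][j-1]).
    ·  5  6  5  6  7  6  6  5  6  6
 ·  0  0  0  0  0  0  0  0  0  0  0
 6  0  0  1  1  1  1  1  1  1  1  1
 5  0  1  1  2  2  2  2  2  2  2  2
 7  0  1  1  2  2  3  3  3  3  3  3
 6  0  1  2  2  3  3  4  4  4  4  4
 6  0  1  2  2  3  3  4  5  5  5  5
 5  0  1  2  3  3  3  4  5  6  6  6
 6  0  1  2  3  4  4  4  5  6  7  7
 7  0  1  2  3  4  5  5  5  6  7  7
 5  0  1  2  3  4  5  5  5  6  7  7
 6  0  1  2  3  4  5  6  6  6  7  8
 6  0  1  2  3  4  5  6  7  7  7  8
 6  0  1  2  3  4  5  6  7  7  8  8
 6  0  1  2  3  4  5  6  7  7  8  9
 6  0  1  2  3  4  5  6  7  7  8  9
dp[14][10] = 9. One LCS (by backtracking along matches): 5, 6, 5, 6, 7, 6, 6, 6, 6.

9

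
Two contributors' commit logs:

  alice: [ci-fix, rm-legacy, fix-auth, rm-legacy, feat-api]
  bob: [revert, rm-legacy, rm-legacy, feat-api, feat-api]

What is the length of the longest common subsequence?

Pick rm-legacy [2,2], rm-legacy [4,3], feat-api [5,5]; all 3 commits appear in both, in order, and the DP table's final entry dp[5][5] is also 3, so no common subsequence is longer.

3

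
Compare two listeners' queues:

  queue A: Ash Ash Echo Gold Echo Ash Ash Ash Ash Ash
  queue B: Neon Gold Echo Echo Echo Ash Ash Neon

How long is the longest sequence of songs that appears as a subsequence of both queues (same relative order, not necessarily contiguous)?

One common subsequence of length 4: Echo (queue A #3, queue B #4), then Echo (queue A #5, queue B #5), then Ash (queue A #6, queue B #6), then Ash (queue A #7, queue B #7), and the DP table's final entry dp[10][8] is also 4, so no common subsequence is longer.

4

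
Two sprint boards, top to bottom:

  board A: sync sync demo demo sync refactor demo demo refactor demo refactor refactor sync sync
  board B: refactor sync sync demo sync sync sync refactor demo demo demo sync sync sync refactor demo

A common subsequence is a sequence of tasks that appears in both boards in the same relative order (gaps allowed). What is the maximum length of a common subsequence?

10

Match sync at board A[1]=board B[2], sync at board A[2]=board B[3], demo at board A[3]=board B[4], sync at board A[5]=board B[7], refactor at board A[6]=board B[8], demo at board A[7]=board B[9], demo at board A[8]=board B[10], demo at board A[10]=board B[11], sync at board A[13]=board B[13], sync at board A[14]=board B[14] — 10 tasks in the same relative order in both. The LCS DP gives dp[14][16] = 10, so this is optimal.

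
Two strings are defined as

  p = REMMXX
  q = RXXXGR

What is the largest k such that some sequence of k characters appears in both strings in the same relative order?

3

Let dp[i][j] be the LCS length of the first i characters of p and the first j characters of q. dp[i][j] = dp[i-1][j-1]+1 when the i-th and j-th characters match, else max(dp[i-1][j], dp[i][j-1]).
    ·  R  X  X  X  G  R
 ·  0  0  0  0  0  0  0
 R  0  1  1  1  1  1  1
 E  0  1  1  1  1  1  1
 M  0  1  1  1  1  1  1
 M  0  1  1  1  1  1  1
 X  0  1  2  2  2  2  2
 X  0  1  2  3  3  3  3
dp[6][6] = 3. One LCS (by backtracking along matches): RXX.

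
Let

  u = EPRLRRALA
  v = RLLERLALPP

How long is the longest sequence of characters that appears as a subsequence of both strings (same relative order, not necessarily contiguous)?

Let dp[i][j] be the LCS length of the first i characters of u and the first j characters of v. dp[i][j] = dp[i-1][j-1]+1 when the i-th and j-th characters match, else max(dp[i-1][j], dp[i][j-1]).
    ·  R  L  L  E  R  L  A  L  P  P
 ·  0  0  0  0  0  0  0  0  0  0  0
 E  0  0  0  0  1  1  1  1  1  1  1
 P  0  0  0  0  1  1  1  1  1  2  2
 R  0  1  1  1  1  2  2  2  2  2  2
 L  0  1  2  2  2  2  3  3  3  3  3
 R  0  1  2  2  2  3  3  3  3  3  3
 R  0  1  2  2  2  3  3  3  3  3  3
 A  0  1  2  2  2  3  3  4  4  4  4
 L  0  1  2  3  3  3  4  4  5  5  5
 A  0  1  2  3  3  3  4  5  5  5  5
dp[9][10] = 5. One LCS (by backtracking along matches): ERLAL.

5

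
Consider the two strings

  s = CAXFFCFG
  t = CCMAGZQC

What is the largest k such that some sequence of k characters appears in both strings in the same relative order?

One common subsequence of length 3: C (s #1, t #2); then A (s #2, t #4); then C (s #6, t #8). dp[8][8] = 3 confirms this is the maximum.

3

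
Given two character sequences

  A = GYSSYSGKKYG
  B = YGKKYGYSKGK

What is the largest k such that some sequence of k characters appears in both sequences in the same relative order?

Match G at A[1]=B[2]; then Y at A[2]=B[5]; then Y at A[5]=B[7]; then S at A[6]=B[8]; then G at A[7]=B[10]; then K at A[9]=B[11] — 6 characters in the same relative order in both. The LCS DP gives dp[11][11] = 6, so this is optimal.

6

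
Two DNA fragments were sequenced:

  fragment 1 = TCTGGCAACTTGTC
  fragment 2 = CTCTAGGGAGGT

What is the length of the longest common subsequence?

Match T at fragment 1[1]=fragment 2[2] → C at fragment 1[2]=fragment 2[3] → T at fragment 1[3]=fragment 2[4] → G at fragment 1[4]=fragment 2[7] → G at fragment 1[5]=fragment 2[8] → A at fragment 1[7]=fragment 2[9] → G at fragment 1[12]=fragment 2[11] → T at fragment 1[13]=fragment 2[12] — 8 bases in the same relative order in both. Since dp[14][12] = 8, nothing longer is possible.

8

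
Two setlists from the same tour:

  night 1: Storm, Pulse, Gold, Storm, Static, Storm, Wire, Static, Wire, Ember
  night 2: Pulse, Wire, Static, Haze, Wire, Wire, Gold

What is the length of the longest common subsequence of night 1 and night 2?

Taking Pulse [2,1]; then Static [5,3]; then Wire [7,5]; then Wire [9,6] gives a common subsequence of length 4. dp[10][7] = 4 confirms this is the maximum.

4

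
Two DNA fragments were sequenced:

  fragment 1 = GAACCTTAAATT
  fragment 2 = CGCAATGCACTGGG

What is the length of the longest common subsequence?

6

One common subsequence of length 6: G (fragment 1 #1, fragment 2 #2); then A (fragment 1 #2, fragment 2 #4); then A (fragment 1 #3, fragment 2 #5); then C (fragment 1 #4, fragment 2 #8); then C (fragment 1 #5, fragment 2 #10); then T (fragment 1 #6, fragment 2 #11). The LCS DP gives dp[12][14] = 6, so this is optimal.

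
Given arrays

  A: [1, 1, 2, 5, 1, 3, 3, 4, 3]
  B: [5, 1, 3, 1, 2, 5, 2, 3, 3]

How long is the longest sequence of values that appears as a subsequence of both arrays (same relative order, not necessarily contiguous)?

Match 1 (A #1, B #2), 1 (A #2, B #4), 2 (A #3, B #5), 5 (A #4, B #6), 3 (A #7, B #8), 3 (A #9, B #9) — 6 values in the same relative order in both. dp[9][9] = 6 confirms this is the maximum.

6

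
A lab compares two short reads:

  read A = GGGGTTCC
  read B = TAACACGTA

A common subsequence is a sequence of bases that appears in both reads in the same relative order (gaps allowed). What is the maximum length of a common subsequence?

3

Taking T at read A[5]=read B[1], then C at read A[7]=read B[4], then C at read A[8]=read B[6] gives a common subsequence of length 3. The LCS DP gives dp[8][9] = 3, so this is optimal.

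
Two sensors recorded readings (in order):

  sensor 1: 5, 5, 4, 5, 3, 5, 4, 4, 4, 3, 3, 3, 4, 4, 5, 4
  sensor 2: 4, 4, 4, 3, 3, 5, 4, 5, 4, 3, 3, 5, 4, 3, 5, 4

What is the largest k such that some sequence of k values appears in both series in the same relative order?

Taking 4 [3,3], then 3 [5,5], then 5 [6,6], then 4 [7,7], then 4 [9,9], then 3 [10,10], then 3 [11,11], then 3 [12,14], then 5 [15,15], then 4 [16,16] gives a common subsequence of length 10. Since dp[16][16] = 10, nothing longer is possible.

10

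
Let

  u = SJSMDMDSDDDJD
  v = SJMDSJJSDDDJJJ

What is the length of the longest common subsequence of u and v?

Pick S at u[1]=v[1], J at u[2]=v[2], M at u[4]=v[3], D at u[5]=v[4], S at u[8]=v[8], D at u[9]=v[9], D at u[10]=v[10], D at u[11]=v[11], J at u[12]=v[14]; all 9 characters appear in both, in order. dp[13][14] = 9 confirms this is the maximum.

9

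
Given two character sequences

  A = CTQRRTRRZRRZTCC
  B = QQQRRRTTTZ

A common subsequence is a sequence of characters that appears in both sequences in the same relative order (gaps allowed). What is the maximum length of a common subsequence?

One common subsequence of length 5: Q (A #3, B #3) → R (A #4, B #5) → R (A #5, B #6) → T (A #6, B #9) → Z (A #12, B #10). dp[15][10] = 5 confirms this is the maximum.

5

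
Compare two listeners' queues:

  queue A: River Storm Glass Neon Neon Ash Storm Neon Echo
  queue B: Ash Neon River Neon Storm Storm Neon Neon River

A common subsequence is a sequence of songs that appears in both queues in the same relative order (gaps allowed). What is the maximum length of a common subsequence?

4

Pick River at queue A[1]=queue B[3] → Storm at queue A[2]=queue B[6] → Neon at queue A[4]=queue B[7] → Neon at queue A[5]=queue B[8]; all 4 songs appear in both, in order. The LCS DP gives dp[9][9] = 4, so this is optimal.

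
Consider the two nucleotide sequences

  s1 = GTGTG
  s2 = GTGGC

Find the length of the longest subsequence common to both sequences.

Let dp[i][j] be the LCS length of the first i bases of s1 and the first j bases of s2. dp[i][j] = dp[i-1][j-1]+1 when the i-th and j-th bases match, else max(dp[i-1][j], dp[i][j-1]).
    ·  G  T  G  G  C
 ·  0  0  0  0  0  0
 G  0  1  1  1  1  1
 T  0  1  2  2  2  2
 G  0  1  2  3  3  3
 T  0  1  2  3  3  3
 G  0  1  2  3  4  4
dp[5][5] = 4. One LCS (by backtracking along matches): GTGG.

4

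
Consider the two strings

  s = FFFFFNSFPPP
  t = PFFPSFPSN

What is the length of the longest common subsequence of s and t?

One common subsequence of length 5: F (s #1, t #2), then F (s #2, t #3), then S (s #7, t #5), then F (s #8, t #6), then P (s #9, t #7), and the DP table's final entry dp[11][9] is also 5, so no common subsequence is longer.

5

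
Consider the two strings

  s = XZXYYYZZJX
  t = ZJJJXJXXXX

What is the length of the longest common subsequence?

4

One common subsequence of length 4: Z at s[2]=t[1], then X at s[3]=t[5], then J at s[9]=t[6], then X at s[10]=t[10], and the DP table's final entry dp[10][10] is also 4, so no common subsequence is longer.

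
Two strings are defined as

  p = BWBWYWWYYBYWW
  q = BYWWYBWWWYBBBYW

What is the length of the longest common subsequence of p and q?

One common subsequence of length 10: B (p #1, q #1) → W (p #2, q #4) → B (p #3, q #6) → W (p #4, q #7) → W (p #6, q #8) → W (p #7, q #9) → Y (p #8, q #10) → B (p #10, q #13) → Y (p #11, q #14) → W (p #13, q #15). Since dp[13][15] = 10, nothing longer is possible.

10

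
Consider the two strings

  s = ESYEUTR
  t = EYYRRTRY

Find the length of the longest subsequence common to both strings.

4

Taking E at s[1]=t[1] → Y at s[3]=t[3] → T at s[6]=t[6] → R at s[7]=t[7] gives a common subsequence of length 4. The LCS DP gives dp[7][8] = 4, so this is optimal.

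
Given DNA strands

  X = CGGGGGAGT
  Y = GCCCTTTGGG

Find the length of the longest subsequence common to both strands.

Match C (X #1, Y #4), then G (X #5, Y #8), then G (X #6, Y #9), then G (X #8, Y #10) — 4 bases in the same relative order in both. The LCS DP gives dp[9][10] = 4, so this is optimal.

4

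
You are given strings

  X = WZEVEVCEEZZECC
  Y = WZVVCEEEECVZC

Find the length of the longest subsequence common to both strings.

Match W [1,1], then Z [2,2], then V [4,3], then V [6,4], then C [7,5], then E [8,7], then E [9,8], then E [12,9], then C [13,10], then C [14,13] — 10 characters in the same relative order in both. dp[14][13] = 10 confirms this is the maximum.

10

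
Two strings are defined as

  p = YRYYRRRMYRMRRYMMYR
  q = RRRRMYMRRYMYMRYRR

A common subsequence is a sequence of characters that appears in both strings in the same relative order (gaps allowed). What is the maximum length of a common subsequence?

14

Taking R [2,1]; then R [5,2]; then R [6,3]; then R [7,4]; then M [8,5]; then Y [9,6]; then M [11,7]; then R [12,8]; then R [13,9]; then Y [14,10]; then M [15,11]; then M [16,13]; then Y [17,15]; then R [18,17] gives a common subsequence of length 14. dp[18][17] = 14 confirms this is the maximum.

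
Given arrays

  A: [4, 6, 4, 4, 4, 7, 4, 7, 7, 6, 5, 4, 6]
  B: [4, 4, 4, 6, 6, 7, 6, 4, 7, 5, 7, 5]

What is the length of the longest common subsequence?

8

Pick 4 (A #1, B #1); then 4 (A #3, B #2); then 4 (A #4, B #3); then 7 (A #6, B #6); then 4 (A #7, B #8); then 7 (A #8, B #9); then 7 (A #9, B #11); then 5 (A #11, B #12); all 8 values appear in both, in order. The LCS DP gives dp[13][12] = 8, so this is optimal.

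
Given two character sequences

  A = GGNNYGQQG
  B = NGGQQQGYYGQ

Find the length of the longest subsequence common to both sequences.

5

Match G at A[1]=B[3]; then G at A[2]=B[7]; then Y at A[5]=B[9]; then G at A[6]=B[10]; then Q at A[8]=B[11] — 5 characters in the same relative order in both, and the DP table's final entry dp[9][11] is also 5, so no common subsequence is longer.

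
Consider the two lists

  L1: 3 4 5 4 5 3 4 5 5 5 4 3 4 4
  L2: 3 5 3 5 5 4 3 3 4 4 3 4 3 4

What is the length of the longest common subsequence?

9

Match 3 at L1[1]=L2[3], then 5 at L1[3]=L2[5], then 4 at L1[4]=L2[6], then 3 at L1[6]=L2[8], then 4 at L1[7]=L2[9], then 4 at L1[11]=L2[10], then 3 at L1[12]=L2[11], then 4 at L1[13]=L2[12], then 4 at L1[14]=L2[14] — 9 values in the same relative order in both. Since dp[14][14] = 9, nothing longer is possible.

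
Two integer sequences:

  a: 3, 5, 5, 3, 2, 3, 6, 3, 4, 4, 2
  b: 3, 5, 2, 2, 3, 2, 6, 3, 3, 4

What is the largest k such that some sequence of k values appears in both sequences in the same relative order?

7

One common subsequence of length 7: 3 at a[1]=b[1], 5 at a[2]=b[2], 3 at a[4]=b[5], 2 at a[5]=b[6], 3 at a[6]=b[8], 3 at a[8]=b[9], 4 at a[10]=b[10]. dp[11][10] = 7 confirms this is the maximum.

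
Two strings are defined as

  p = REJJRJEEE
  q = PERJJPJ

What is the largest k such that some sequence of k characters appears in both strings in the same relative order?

4

Let dp[i][j] be the LCS length of the first i characters of p and the first j characters of q. dp[i][j] = dp[i-1][j-1]+1 when the i-th and j-th characters match, else max(dp[i-1][j], dp[i][j-1]).
    ·  P  E  R  J  J  P  J
 ·  0  0  0  0  0  0  0  0
 R  0  0  0  1  1  1  1  1
 E  0  0  1  1  1  1  1  1
 J  0  0  1  1  2  2  2  2
 J  0  0  1  1  2  3  3  3
 R  0  0  1  2  2  3  3  3
 J  0  0  1  2  3  3  3  4
 E  0  0  1  2  3  3  3  4
 E  0  0  1  2  3  3  3  4
 E  0  0  1  2  3  3  3  4
dp[9][7] = 4. One LCS (by backtracking along matches): RJJJ.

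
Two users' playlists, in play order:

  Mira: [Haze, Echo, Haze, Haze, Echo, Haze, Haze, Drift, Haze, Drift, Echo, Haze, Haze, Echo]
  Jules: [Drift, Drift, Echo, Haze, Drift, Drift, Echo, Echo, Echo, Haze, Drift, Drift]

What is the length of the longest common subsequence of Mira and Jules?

6

One common subsequence of length 6: Haze [1,4], Echo [2,8], Echo [5,9], Haze [7,10], Drift [8,11], Drift [10,12], and the DP table's final entry dp[14][12] is also 6, so no common subsequence is longer.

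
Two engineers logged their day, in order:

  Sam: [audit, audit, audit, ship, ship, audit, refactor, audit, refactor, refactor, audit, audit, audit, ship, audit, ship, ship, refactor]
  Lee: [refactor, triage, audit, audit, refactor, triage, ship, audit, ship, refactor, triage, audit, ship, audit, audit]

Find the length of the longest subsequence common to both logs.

Taking audit (Sam #1, Lee #3); then audit (Sam #2, Lee #4); then audit (Sam #3, Lee #8); then ship (Sam #5, Lee #9); then refactor (Sam #7, Lee #10); then audit (Sam #8, Lee #12); then audit (Sam #13, Lee #14); then audit (Sam #15, Lee #15) gives a common subsequence of length 8, and the DP table's final entry dp[18][15] is also 8, so no common subsequence is longer.

8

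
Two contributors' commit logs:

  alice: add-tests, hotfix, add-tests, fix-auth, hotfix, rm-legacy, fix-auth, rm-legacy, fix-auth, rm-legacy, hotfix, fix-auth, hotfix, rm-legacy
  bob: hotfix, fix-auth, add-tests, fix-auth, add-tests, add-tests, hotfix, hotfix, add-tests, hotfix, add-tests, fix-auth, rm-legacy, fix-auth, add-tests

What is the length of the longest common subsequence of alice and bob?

One common subsequence of length 7: add-tests at alice[1]=bob[6]; then hotfix at alice[2]=bob[8]; then add-tests at alice[3]=bob[9]; then hotfix at alice[5]=bob[10]; then fix-auth at alice[7]=bob[12]; then rm-legacy at alice[8]=bob[13]; then fix-auth at alice[9]=bob[14], and the DP table's final entry dp[14][15] is also 7, so no common subsequence is longer.

7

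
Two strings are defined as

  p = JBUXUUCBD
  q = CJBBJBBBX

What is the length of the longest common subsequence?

Taking J at p[1]=q[5], B at p[2]=q[8], X at p[4]=q[9] gives a common subsequence of length 3. dp[9][9] = 3 confirms this is the maximum.

3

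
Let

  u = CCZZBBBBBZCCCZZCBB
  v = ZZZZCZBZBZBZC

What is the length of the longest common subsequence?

8

Taking Z at u[3]=v[2], then Z at u[4]=v[3], then Z at u[10]=v[4], then C at u[13]=v[5], then Z at u[14]=v[6], then Z at u[15]=v[8], then B at u[17]=v[9], then B at u[18]=v[11] gives a common subsequence of length 8. dp[18][13] = 8 confirms this is the maximum.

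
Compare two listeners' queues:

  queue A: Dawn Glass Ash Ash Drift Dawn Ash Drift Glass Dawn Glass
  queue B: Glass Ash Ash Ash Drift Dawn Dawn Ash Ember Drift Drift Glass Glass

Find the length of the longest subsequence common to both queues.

Taking Glass at queue A[2]=queue B[1], Ash at queue A[3]=queue B[3], Ash at queue A[4]=queue B[4], Drift at queue A[5]=queue B[5], Dawn at queue A[6]=queue B[7], Ash at queue A[7]=queue B[8], Drift at queue A[8]=queue B[11], Glass at queue A[9]=queue B[12], Glass at queue A[11]=queue B[13] gives a common subsequence of length 9, and the DP table's final entry dp[11][13] is also 9, so no common subsequence is longer.

9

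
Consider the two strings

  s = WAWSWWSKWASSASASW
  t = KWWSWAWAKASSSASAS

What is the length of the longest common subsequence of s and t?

13

Pick W (s #1, t #2), then W (s #3, t #3), then S (s #4, t #4), then W (s #5, t #5), then W (s #6, t #7), then K (s #8, t #9), then A (s #10, t #10), then S (s #11, t #12), then S (s #12, t #13), then A (s #13, t #14), then S (s #14, t #15), then A (s #15, t #16), then S (s #16, t #17); all 13 characters appear in both, in order. Since dp[17][17] = 13, nothing longer is possible.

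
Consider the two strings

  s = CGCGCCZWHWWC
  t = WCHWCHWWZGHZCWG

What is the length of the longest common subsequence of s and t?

6

Match C at s[1]=t[2] → C at s[6]=t[5] → H at s[9]=t[6] → W at s[10]=t[7] → W at s[11]=t[8] → C at s[12]=t[13] — 6 characters in the same relative order in both. dp[12][15] = 6 confirms this is the maximum.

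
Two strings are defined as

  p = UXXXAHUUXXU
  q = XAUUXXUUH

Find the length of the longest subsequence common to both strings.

7

Let dp[i][j] be the LCS length of the first i characters of p and the first j characters of q. dp[i][j] = dp[i-1][j-1]+1 when the i-th and j-th characters match, else max(dp[i-1][j], dp[i][j-1]).
    ·  X  A  U  U  X  X  U  U  H
 ·  0  0  0  0  0  0  0  0  0  0
 U  0  0  0  1  1  1  1  1  1  1
 X  0  1  1  1  1  2  2  2  2  2
 X  0  1  1  1  1  2  3  3  3  3
 X  0  1  1  1  1  2  3  3  3  3
 A  0  1  2  2  2  2  3  3  3  3
 H  0  1  2  2  2  2  3  3  3  4
 U  0  1  2  3  3  3  3  4  4  4
 U  0  1  2  3  4  4  4  4  5  5
 X  0  1  2  3  4  5  5  5  5  5
 X  0  1  2  3  4  5  6  6  6  6
 U  0  1  2  3  4  5  6  7  7  7
dp[11][9] = 7. One LCS (by backtracking along matches): XAUUXXU.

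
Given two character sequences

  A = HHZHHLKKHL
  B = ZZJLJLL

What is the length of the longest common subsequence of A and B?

3

Pick Z (A #3, B #2), then L (A #6, B #6), then L (A #10, B #7); all 3 characters appear in both, in order, and the DP table's final entry dp[10][7] is also 3, so no common subsequence is longer.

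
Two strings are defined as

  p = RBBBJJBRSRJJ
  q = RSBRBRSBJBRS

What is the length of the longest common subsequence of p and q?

8

Let dp[i][j] be the LCS length of the first i characters of p and the first j characters of q. dp[i][j] = dp[i-1][j-1]+1 when the i-th and j-th characters match, else max(dp[i-1][j], dp[i][j-1]).
    ·  R  S  B  R  B  R  S  B  J  B  R  S
 ·  0  0  0  0  0  0  0  0  0  0  0  0  0
 R  0  1  1  1  1  1  1  1  1  1  1  1  1
 B  0  1  1  2  2  2  2  2  2  2  2  2  2
 B  0  1  1  2  2  3  3  3  3  3  3  3  3
 B  0  1  1  2  2  3  3  3  4  4  4  4  4
 J  0  1  1  2  2  3  3  3  4  5  5  5  5
 J  0  1  1  2  2  3  3  3  4  5  5  5  5
 B  0  1  1  2  2  3  3  3  4  5  6  6  6
 R  0  1  1  2  3  3  4  4  4  5  6  7  7
 S  0  1  2  2  3  3  4  5  5  5  6  7  8
 R  0  1  2  2  3  3  4  5  5  5  6  7  8
 J  0  1  2  2  3  3  4  5  5  6  6  7  8
 J  0  1  2  2  3  3  4  5  5  6  6  7  8
dp[12][12] = 8. One LCS (by backtracking along matches): RBBBJBRS.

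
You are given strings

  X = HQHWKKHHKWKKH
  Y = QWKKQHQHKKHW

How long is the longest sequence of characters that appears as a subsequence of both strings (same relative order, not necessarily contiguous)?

Match Q (X #2, Y #1) → W (X #4, Y #2) → K (X #5, Y #3) → K (X #6, Y #4) → H (X #7, Y #6) → H (X #8, Y #8) → K (X #11, Y #9) → K (X #12, Y #10) → H (X #13, Y #11) — 9 characters in the same relative order in both, and the DP table's final entry dp[13][12] is also 9, so no common subsequence is longer.

9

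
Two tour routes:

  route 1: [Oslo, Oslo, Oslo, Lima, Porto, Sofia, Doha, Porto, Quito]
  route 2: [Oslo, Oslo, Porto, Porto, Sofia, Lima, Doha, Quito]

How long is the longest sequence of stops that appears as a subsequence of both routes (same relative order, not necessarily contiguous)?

Match Oslo [1,1] → Oslo [2,2] → Porto [5,4] → Sofia [6,5] → Doha [7,7] → Quito [9,8] — 6 stops in the same relative order in both. dp[9][8] = 6 confirms this is the maximum.

6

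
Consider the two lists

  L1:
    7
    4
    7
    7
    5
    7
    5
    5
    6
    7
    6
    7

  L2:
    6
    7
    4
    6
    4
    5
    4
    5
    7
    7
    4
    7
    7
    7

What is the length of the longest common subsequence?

7

Match 7 at L1[1]=L2[2] → 4 at L1[2]=L2[7] → 7 at L1[3]=L2[9] → 7 at L1[4]=L2[10] → 7 at L1[6]=L2[12] → 7 at L1[10]=L2[13] → 7 at L1[12]=L2[14] — 7 values in the same relative order in both, and the DP table's final entry dp[12][14] is also 7, so no common subsequence is longer.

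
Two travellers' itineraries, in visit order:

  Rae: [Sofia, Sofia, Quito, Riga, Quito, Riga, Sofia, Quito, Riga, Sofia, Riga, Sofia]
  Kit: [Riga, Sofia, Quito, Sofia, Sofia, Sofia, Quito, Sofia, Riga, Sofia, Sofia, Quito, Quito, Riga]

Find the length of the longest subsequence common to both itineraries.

7

Pick Sofia at Rae[1]=Kit[5]; then Sofia at Rae[2]=Kit[6]; then Quito at Rae[3]=Kit[7]; then Riga at Rae[4]=Kit[9]; then Quito at Rae[5]=Kit[12]; then Quito at Rae[8]=Kit[13]; then Riga at Rae[11]=Kit[14]; all 7 stops appear in both, in order, and the DP table's final entry dp[12][14] is also 7, so no common subsequence is longer.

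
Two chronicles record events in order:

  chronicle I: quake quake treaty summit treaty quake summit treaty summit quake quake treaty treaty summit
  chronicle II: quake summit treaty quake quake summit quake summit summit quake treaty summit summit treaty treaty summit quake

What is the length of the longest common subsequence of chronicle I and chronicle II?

Pick quake (chronicle I #1, chronicle II #4) → quake (chronicle I #2, chronicle II #5) → summit (chronicle I #4, chronicle II #6) → quake (chronicle I #6, chronicle II #7) → summit (chronicle I #7, chronicle II #9) → treaty (chronicle I #8, chronicle II #11) → summit (chronicle I #9, chronicle II #13) → treaty (chronicle I #12, chronicle II #14) → treaty (chronicle I #13, chronicle II #15) → summit (chronicle I #14, chronicle II #16); all 10 events appear in both, in order. The LCS DP gives dp[14][17] = 10, so this is optimal.

10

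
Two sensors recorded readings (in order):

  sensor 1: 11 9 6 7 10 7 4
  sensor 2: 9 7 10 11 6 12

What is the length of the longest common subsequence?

Let dp[i][j] be the LCS length of the first i values of sensor 1 and the first j values of sensor 2. dp[i][j] = dp[i-1][j-1]+1 when the i-th and j-th values match, else max(dp[i-1][j], dp[i][j-1]).
    ·  9  7 10 11  6 12
 ·  0  0  0  0  0  0  0
11  0  0  0  0  1  1  1
 9  0  1  1  1  1  1  1
 6  0  1  1  1  1  2  2
 7  0  1  2  2  2  2  2
10  0  1  2  3  3  3  3
 7  0  1  2  3  3  3  3
 4  0  1  2  3  3  3  3
dp[7][6] = 3. One LCS (by backtracking along matches): 9, 7, 10.

3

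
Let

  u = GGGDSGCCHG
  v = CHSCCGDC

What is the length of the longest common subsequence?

4

Match S (u #5, v #3), then C (u #7, v #4), then C (u #8, v #5), then G (u #10, v #6) — 4 characters in the same relative order in both. The LCS DP gives dp[10][8] = 4, so this is optimal.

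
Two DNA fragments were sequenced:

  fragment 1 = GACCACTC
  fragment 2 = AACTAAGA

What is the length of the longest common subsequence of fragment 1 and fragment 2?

4

Let dp[i][j] be the LCS length of the first i bases of fragment 1 and the first j bases of fragment 2. dp[i][j] = dp[i-1][j-1]+1 when the i-th and j-th bases match, else max(dp[i-1][j], dp[i][j-1]).
    ·  A  A  C  T  A  A  G  A
 ·  0  0  0  0  0  0  0  0  0
 G  0  0  0  0  0  0  0  1  1
 A  0  1  1  1  1  1  1  1  2
 C  0  1  1  2  2  2  2  2  2
 C  0  1  1  2  2  2  2  2  2
 A  0  1  2  2  2  3  3  3  3
 C  0  1  2  3  3  3  3  3  3
 T  0  1  2  3  4  4  4  4  4
 C  0  1  2  3  4  4  4  4  4
dp[8][8] = 4. One LCS (by backtracking along matches): AACT.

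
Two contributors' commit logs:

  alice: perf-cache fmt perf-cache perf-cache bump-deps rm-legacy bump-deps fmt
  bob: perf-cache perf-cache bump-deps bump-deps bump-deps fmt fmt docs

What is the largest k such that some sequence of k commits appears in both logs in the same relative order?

Pick perf-cache (alice #1, bob #1); then perf-cache (alice #3, bob #2); then bump-deps (alice #5, bob #4); then bump-deps (alice #7, bob #5); then fmt (alice #8, bob #7); all 5 commits appear in both, in order. Since dp[8][8] = 5, nothing longer is possible.

5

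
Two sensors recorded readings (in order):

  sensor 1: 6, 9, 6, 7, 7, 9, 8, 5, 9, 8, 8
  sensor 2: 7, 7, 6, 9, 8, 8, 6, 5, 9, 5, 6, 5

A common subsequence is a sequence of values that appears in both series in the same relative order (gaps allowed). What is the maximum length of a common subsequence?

Let dp[i][j] be the LCS length of the first i values of sensor 1 and the first j values of sensor 2. dp[i][j] = dp[i-1][j-1]+1 when the i-th and j-th values match, else max(dp[i-1][j], dp[i][j-1]).
    ·  7  7  6  9  8  8  6  5  9  5  6  5
 ·  0  0  0  0  0  0  0  0  0  0  0  0  0
 6  0  0  0  1  1  1  1  1  1  1  1  1  1
 9  0  0  0  1  2  2  2  2  2  2  2  2  2
 6  0  0  0  1  2  2  2  3  3  3  3  3  3
 7  0  1  1  1  2  2  2  3  3  3  3  3  3
 7  0  1  2  2  2  2  2  3  3  3  3  3  3
 9  0  1  2  2  3  3  3  3  3  4  4  4  4
 8  0  1  2  2  3  4  4  4  4  4  4  4  4
 5  0  1  2  2  3  4  4  4  5  5  5  5  5
 9  0  1  2  2  3  4  4  4  5  6  6  6  6
 8  0  1  2  2  3  4  5  5  5  6  6  6  6
 8  0  1  2  2  3  4  5  5  5  6  6  6  6
dp[11][12] = 6. One LCS (by backtracking along matches): 7, 7, 9, 8, 5, 9.

6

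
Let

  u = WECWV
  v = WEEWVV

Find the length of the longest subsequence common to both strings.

One common subsequence of length 4: W (u #1, v #1), E (u #2, v #3), W (u #4, v #4), V (u #5, v #6), and the DP table's final entry dp[5][6] is also 4, so no common subsequence is longer.

4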